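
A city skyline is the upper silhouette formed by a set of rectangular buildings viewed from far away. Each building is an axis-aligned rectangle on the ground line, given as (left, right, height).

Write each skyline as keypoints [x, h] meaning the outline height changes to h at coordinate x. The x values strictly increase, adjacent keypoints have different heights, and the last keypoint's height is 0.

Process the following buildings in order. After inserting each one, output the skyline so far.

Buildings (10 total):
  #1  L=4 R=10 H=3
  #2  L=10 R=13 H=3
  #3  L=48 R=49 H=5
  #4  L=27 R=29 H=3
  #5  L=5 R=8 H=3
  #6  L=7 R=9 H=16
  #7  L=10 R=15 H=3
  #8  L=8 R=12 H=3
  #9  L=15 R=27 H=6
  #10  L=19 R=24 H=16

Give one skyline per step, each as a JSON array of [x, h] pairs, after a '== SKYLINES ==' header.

== SKYLINES ==
[[4,3],[10,0]]
[[4,3],[13,0]]
[[4,3],[13,0],[48,5],[49,0]]
[[4,3],[13,0],[27,3],[29,0],[48,5],[49,0]]
[[4,3],[13,0],[27,3],[29,0],[48,5],[49,0]]
[[4,3],[7,16],[9,3],[13,0],[27,3],[29,0],[48,5],[49,0]]
[[4,3],[7,16],[9,3],[15,0],[27,3],[29,0],[48,5],[49,0]]
[[4,3],[7,16],[9,3],[15,0],[27,3],[29,0],[48,5],[49,0]]
[[4,3],[7,16],[9,3],[15,6],[27,3],[29,0],[48,5],[49,0]]
[[4,3],[7,16],[9,3],[15,6],[19,16],[24,6],[27,3],[29,0],[48,5],[49,0]]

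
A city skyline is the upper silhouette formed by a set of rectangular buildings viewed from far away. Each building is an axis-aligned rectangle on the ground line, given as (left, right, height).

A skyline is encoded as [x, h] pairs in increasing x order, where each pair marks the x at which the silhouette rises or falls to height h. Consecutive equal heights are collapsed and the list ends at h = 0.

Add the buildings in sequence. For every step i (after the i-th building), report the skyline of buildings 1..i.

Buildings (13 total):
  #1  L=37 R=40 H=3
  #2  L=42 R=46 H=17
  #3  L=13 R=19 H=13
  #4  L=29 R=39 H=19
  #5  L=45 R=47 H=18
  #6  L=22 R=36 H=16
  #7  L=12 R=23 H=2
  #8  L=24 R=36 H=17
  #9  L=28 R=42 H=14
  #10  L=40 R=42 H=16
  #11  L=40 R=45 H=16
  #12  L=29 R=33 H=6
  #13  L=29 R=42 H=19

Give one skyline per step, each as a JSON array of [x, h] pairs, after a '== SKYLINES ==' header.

== SKYLINES ==
[[37,3],[40,0]]
[[37,3],[40,0],[42,17],[46,0]]
[[13,13],[19,0],[37,3],[40,0],[42,17],[46,0]]
[[13,13],[19,0],[29,19],[39,3],[40,0],[42,17],[46,0]]
[[13,13],[19,0],[29,19],[39,3],[40,0],[42,17],[45,18],[47,0]]
[[13,13],[19,0],[22,16],[29,19],[39,3],[40,0],[42,17],[45,18],[47,0]]
[[12,2],[13,13],[19,2],[22,16],[29,19],[39,3],[40,0],[42,17],[45,18],[47,0]]
[[12,2],[13,13],[19,2],[22,16],[24,17],[29,19],[39,3],[40,0],[42,17],[45,18],[47,0]]
[[12,2],[13,13],[19,2],[22,16],[24,17],[29,19],[39,14],[42,17],[45,18],[47,0]]
[[12,2],[13,13],[19,2],[22,16],[24,17],[29,19],[39,14],[40,16],[42,17],[45,18],[47,0]]
[[12,2],[13,13],[19,2],[22,16],[24,17],[29,19],[39,14],[40,16],[42,17],[45,18],[47,0]]
[[12,2],[13,13],[19,2],[22,16],[24,17],[29,19],[39,14],[40,16],[42,17],[45,18],[47,0]]
[[12,2],[13,13],[19,2],[22,16],[24,17],[29,19],[42,17],[45,18],[47,0]]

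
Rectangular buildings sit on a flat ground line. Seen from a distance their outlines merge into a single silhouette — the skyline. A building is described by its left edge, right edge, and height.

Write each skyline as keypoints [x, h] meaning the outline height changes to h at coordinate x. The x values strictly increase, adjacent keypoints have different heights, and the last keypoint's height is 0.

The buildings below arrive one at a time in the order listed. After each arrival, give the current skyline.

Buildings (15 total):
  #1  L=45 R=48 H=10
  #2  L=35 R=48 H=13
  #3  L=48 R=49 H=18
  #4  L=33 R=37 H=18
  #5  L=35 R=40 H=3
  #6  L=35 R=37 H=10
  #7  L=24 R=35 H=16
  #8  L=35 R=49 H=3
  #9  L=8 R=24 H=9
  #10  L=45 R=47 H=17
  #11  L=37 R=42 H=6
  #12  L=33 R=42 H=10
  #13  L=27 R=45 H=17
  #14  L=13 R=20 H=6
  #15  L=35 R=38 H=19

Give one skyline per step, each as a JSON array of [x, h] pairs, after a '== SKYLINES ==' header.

== SKYLINES ==
[[45,10],[48,0]]
[[35,13],[48,0]]
[[35,13],[48,18],[49,0]]
[[33,18],[37,13],[48,18],[49,0]]
[[33,18],[37,13],[48,18],[49,0]]
[[33,18],[37,13],[48,18],[49,0]]
[[24,16],[33,18],[37,13],[48,18],[49,0]]
[[24,16],[33,18],[37,13],[48,18],[49,0]]
[[8,9],[24,16],[33,18],[37,13],[48,18],[49,0]]
[[8,9],[24,16],[33,18],[37,13],[45,17],[47,13],[48,18],[49,0]]
[[8,9],[24,16],[33,18],[37,13],[45,17],[47,13],[48,18],[49,0]]
[[8,9],[24,16],[33,18],[37,13],[45,17],[47,13],[48,18],[49,0]]
[[8,9],[24,16],[27,17],[33,18],[37,17],[47,13],[48,18],[49,0]]
[[8,9],[24,16],[27,17],[33,18],[37,17],[47,13],[48,18],[49,0]]
[[8,9],[24,16],[27,17],[33,18],[35,19],[38,17],[47,13],[48,18],[49,0]]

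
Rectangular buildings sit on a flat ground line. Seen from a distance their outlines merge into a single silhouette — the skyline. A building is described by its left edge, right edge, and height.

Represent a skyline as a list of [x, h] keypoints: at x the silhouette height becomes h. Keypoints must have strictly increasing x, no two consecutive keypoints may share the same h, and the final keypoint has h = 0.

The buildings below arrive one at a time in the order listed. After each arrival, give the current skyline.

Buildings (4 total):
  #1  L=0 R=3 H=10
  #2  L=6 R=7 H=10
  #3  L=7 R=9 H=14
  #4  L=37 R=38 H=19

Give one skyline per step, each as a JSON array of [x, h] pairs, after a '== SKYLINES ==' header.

== SKYLINES ==
[[0,10],[3,0]]
[[0,10],[3,0],[6,10],[7,0]]
[[0,10],[3,0],[6,10],[7,14],[9,0]]
[[0,10],[3,0],[6,10],[7,14],[9,0],[37,19],[38,0]]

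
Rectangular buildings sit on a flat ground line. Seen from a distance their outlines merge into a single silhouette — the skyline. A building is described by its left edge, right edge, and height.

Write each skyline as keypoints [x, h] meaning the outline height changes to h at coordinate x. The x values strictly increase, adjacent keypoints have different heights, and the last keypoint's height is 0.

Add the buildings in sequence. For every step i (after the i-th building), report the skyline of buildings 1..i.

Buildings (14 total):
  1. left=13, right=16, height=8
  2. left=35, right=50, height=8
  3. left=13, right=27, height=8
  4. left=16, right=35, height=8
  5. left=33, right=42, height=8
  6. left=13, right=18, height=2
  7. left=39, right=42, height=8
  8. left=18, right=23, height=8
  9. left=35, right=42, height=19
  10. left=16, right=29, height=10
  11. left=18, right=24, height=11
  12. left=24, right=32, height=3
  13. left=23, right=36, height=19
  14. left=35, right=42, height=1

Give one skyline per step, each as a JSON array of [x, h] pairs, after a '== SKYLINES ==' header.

== SKYLINES ==
[[13,8],[16,0]]
[[13,8],[16,0],[35,8],[50,0]]
[[13,8],[27,0],[35,8],[50,0]]
[[13,8],[50,0]]
[[13,8],[50,0]]
[[13,8],[50,0]]
[[13,8],[50,0]]
[[13,8],[50,0]]
[[13,8],[35,19],[42,8],[50,0]]
[[13,8],[16,10],[29,8],[35,19],[42,8],[50,0]]
[[13,8],[16,10],[18,11],[24,10],[29,8],[35,19],[42,8],[50,0]]
[[13,8],[16,10],[18,11],[24,10],[29,8],[35,19],[42,8],[50,0]]
[[13,8],[16,10],[18,11],[23,19],[42,8],[50,0]]
[[13,8],[16,10],[18,11],[23,19],[42,8],[50,0]]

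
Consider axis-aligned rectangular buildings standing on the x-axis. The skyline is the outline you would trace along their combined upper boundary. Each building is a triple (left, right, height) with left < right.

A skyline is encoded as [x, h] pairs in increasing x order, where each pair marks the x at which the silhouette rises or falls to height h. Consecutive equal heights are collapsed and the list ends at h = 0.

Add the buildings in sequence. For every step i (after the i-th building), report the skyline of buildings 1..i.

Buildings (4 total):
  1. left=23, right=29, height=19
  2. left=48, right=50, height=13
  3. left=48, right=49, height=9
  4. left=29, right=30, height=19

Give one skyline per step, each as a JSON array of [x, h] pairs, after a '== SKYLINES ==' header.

== SKYLINES ==
[[23,19],[29,0]]
[[23,19],[29,0],[48,13],[50,0]]
[[23,19],[29,0],[48,13],[50,0]]
[[23,19],[30,0],[48,13],[50,0]]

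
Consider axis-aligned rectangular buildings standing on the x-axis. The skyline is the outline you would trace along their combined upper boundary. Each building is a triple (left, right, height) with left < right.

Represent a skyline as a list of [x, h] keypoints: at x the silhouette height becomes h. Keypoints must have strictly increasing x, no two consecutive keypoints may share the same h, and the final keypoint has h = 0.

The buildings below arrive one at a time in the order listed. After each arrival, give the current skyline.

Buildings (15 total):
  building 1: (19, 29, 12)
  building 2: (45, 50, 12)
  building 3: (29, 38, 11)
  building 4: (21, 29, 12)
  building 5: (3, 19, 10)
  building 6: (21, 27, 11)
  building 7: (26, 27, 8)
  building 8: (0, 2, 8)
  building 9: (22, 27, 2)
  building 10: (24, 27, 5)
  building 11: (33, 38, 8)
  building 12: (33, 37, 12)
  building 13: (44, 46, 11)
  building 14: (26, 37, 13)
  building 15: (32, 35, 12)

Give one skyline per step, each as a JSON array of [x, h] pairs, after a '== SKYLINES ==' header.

== SKYLINES ==
[[19,12],[29,0]]
[[19,12],[29,0],[45,12],[50,0]]
[[19,12],[29,11],[38,0],[45,12],[50,0]]
[[19,12],[29,11],[38,0],[45,12],[50,0]]
[[3,10],[19,12],[29,11],[38,0],[45,12],[50,0]]
[[3,10],[19,12],[29,11],[38,0],[45,12],[50,0]]
[[3,10],[19,12],[29,11],[38,0],[45,12],[50,0]]
[[0,8],[2,0],[3,10],[19,12],[29,11],[38,0],[45,12],[50,0]]
[[0,8],[2,0],[3,10],[19,12],[29,11],[38,0],[45,12],[50,0]]
[[0,8],[2,0],[3,10],[19,12],[29,11],[38,0],[45,12],[50,0]]
[[0,8],[2,0],[3,10],[19,12],[29,11],[38,0],[45,12],[50,0]]
[[0,8],[2,0],[3,10],[19,12],[29,11],[33,12],[37,11],[38,0],[45,12],[50,0]]
[[0,8],[2,0],[3,10],[19,12],[29,11],[33,12],[37,11],[38,0],[44,11],[45,12],[50,0]]
[[0,8],[2,0],[3,10],[19,12],[26,13],[37,11],[38,0],[44,11],[45,12],[50,0]]
[[0,8],[2,0],[3,10],[19,12],[26,13],[37,11],[38,0],[44,11],[45,12],[50,0]]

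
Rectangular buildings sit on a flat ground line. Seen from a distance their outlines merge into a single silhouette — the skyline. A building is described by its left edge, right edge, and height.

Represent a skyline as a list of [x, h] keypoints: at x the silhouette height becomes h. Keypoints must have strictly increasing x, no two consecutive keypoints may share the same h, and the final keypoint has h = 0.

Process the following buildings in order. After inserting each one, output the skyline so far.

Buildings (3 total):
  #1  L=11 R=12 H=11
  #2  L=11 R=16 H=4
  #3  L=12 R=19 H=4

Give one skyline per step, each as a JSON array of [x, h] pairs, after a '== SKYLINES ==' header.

== SKYLINES ==
[[11,11],[12,0]]
[[11,11],[12,4],[16,0]]
[[11,11],[12,4],[19,0]]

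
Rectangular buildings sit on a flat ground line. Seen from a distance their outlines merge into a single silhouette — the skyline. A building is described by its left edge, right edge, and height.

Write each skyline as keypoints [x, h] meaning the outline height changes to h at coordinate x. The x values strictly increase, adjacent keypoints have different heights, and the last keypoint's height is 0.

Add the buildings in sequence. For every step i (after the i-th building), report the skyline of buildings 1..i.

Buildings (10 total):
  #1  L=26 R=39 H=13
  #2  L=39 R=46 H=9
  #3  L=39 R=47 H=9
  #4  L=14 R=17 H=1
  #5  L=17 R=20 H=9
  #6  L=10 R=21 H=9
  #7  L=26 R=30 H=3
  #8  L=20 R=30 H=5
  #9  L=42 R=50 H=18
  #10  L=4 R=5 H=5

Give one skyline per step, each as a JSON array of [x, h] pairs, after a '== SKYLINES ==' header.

== SKYLINES ==
[[26,13],[39,0]]
[[26,13],[39,9],[46,0]]
[[26,13],[39,9],[47,0]]
[[14,1],[17,0],[26,13],[39,9],[47,0]]
[[14,1],[17,9],[20,0],[26,13],[39,9],[47,0]]
[[10,9],[21,0],[26,13],[39,9],[47,0]]
[[10,9],[21,0],[26,13],[39,9],[47,0]]
[[10,9],[21,5],[26,13],[39,9],[47,0]]
[[10,9],[21,5],[26,13],[39,9],[42,18],[50,0]]
[[4,5],[5,0],[10,9],[21,5],[26,13],[39,9],[42,18],[50,0]]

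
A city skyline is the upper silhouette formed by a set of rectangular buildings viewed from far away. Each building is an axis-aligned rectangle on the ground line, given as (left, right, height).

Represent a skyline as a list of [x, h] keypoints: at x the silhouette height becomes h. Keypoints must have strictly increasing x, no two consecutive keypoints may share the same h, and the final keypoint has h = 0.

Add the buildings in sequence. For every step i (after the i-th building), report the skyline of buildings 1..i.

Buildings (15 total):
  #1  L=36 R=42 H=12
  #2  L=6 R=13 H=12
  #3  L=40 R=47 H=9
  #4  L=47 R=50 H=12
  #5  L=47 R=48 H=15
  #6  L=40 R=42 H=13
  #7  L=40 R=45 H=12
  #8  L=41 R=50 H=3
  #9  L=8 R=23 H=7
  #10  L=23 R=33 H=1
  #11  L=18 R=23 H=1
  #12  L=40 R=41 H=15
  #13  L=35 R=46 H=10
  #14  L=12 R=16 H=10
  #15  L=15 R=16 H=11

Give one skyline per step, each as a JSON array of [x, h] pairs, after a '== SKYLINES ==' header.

== SKYLINES ==
[[36,12],[42,0]]
[[6,12],[13,0],[36,12],[42,0]]
[[6,12],[13,0],[36,12],[42,9],[47,0]]
[[6,12],[13,0],[36,12],[42,9],[47,12],[50,0]]
[[6,12],[13,0],[36,12],[42,9],[47,15],[48,12],[50,0]]
[[6,12],[13,0],[36,12],[40,13],[42,9],[47,15],[48,12],[50,0]]
[[6,12],[13,0],[36,12],[40,13],[42,12],[45,9],[47,15],[48,12],[50,0]]
[[6,12],[13,0],[36,12],[40,13],[42,12],[45,9],[47,15],[48,12],[50,0]]
[[6,12],[13,7],[23,0],[36,12],[40,13],[42,12],[45,9],[47,15],[48,12],[50,0]]
[[6,12],[13,7],[23,1],[33,0],[36,12],[40,13],[42,12],[45,9],[47,15],[48,12],[50,0]]
[[6,12],[13,7],[23,1],[33,0],[36,12],[40,13],[42,12],[45,9],[47,15],[48,12],[50,0]]
[[6,12],[13,7],[23,1],[33,0],[36,12],[40,15],[41,13],[42,12],[45,9],[47,15],[48,12],[50,0]]
[[6,12],[13,7],[23,1],[33,0],[35,10],[36,12],[40,15],[41,13],[42,12],[45,10],[46,9],[47,15],[48,12],[50,0]]
[[6,12],[13,10],[16,7],[23,1],[33,0],[35,10],[36,12],[40,15],[41,13],[42,12],[45,10],[46,9],[47,15],[48,12],[50,0]]
[[6,12],[13,10],[15,11],[16,7],[23,1],[33,0],[35,10],[36,12],[40,15],[41,13],[42,12],[45,10],[46,9],[47,15],[48,12],[50,0]]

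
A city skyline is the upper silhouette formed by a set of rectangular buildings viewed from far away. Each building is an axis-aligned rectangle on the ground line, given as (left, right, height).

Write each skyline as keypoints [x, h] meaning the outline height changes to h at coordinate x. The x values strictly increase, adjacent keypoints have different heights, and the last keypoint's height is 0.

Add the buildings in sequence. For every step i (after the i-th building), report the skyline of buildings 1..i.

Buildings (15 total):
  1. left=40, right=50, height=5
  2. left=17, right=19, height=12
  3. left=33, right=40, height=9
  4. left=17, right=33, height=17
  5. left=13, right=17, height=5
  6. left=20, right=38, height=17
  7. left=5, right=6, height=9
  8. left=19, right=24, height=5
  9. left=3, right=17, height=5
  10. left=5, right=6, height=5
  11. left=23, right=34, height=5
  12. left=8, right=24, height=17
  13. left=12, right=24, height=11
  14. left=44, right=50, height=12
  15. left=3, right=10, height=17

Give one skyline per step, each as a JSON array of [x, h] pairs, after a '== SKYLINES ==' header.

== SKYLINES ==
[[40,5],[50,0]]
[[17,12],[19,0],[40,5],[50,0]]
[[17,12],[19,0],[33,9],[40,5],[50,0]]
[[17,17],[33,9],[40,5],[50,0]]
[[13,5],[17,17],[33,9],[40,5],[50,0]]
[[13,5],[17,17],[38,9],[40,5],[50,0]]
[[5,9],[6,0],[13,5],[17,17],[38,9],[40,5],[50,0]]
[[5,9],[6,0],[13,5],[17,17],[38,9],[40,5],[50,0]]
[[3,5],[5,9],[6,5],[17,17],[38,9],[40,5],[50,0]]
[[3,5],[5,9],[6,5],[17,17],[38,9],[40,5],[50,0]]
[[3,5],[5,9],[6,5],[17,17],[38,9],[40,5],[50,0]]
[[3,5],[5,9],[6,5],[8,17],[38,9],[40,5],[50,0]]
[[3,5],[5,9],[6,5],[8,17],[38,9],[40,5],[50,0]]
[[3,5],[5,9],[6,5],[8,17],[38,9],[40,5],[44,12],[50,0]]
[[3,17],[38,9],[40,5],[44,12],[50,0]]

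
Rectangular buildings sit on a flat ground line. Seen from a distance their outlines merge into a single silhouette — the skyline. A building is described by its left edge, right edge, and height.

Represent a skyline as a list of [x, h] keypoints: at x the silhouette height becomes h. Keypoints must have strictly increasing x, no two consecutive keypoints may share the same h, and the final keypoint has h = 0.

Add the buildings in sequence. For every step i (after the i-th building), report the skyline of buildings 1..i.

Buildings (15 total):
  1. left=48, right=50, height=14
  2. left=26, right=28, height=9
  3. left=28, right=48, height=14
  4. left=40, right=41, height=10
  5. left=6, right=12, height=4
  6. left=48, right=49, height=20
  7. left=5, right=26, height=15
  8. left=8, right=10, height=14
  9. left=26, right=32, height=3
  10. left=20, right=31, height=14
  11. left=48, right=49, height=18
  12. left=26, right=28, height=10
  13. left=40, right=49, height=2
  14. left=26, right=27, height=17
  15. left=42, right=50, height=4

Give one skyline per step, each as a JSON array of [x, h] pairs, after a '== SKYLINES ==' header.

== SKYLINES ==
[[48,14],[50,0]]
[[26,9],[28,0],[48,14],[50,0]]
[[26,9],[28,14],[50,0]]
[[26,9],[28,14],[50,0]]
[[6,4],[12,0],[26,9],[28,14],[50,0]]
[[6,4],[12,0],[26,9],[28,14],[48,20],[49,14],[50,0]]
[[5,15],[26,9],[28,14],[48,20],[49,14],[50,0]]
[[5,15],[26,9],[28,14],[48,20],[49,14],[50,0]]
[[5,15],[26,9],[28,14],[48,20],[49,14],[50,0]]
[[5,15],[26,14],[48,20],[49,14],[50,0]]
[[5,15],[26,14],[48,20],[49,14],[50,0]]
[[5,15],[26,14],[48,20],[49,14],[50,0]]
[[5,15],[26,14],[48,20],[49,14],[50,0]]
[[5,15],[26,17],[27,14],[48,20],[49,14],[50,0]]
[[5,15],[26,17],[27,14],[48,20],[49,14],[50,0]]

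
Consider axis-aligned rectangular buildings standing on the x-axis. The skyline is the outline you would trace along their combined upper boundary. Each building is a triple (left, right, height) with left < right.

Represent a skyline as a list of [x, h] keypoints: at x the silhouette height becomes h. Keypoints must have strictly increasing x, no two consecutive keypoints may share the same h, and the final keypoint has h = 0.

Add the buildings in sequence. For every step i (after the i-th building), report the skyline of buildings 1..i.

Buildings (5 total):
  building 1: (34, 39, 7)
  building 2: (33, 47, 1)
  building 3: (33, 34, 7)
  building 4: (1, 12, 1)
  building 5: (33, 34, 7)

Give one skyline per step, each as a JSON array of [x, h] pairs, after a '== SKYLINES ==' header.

== SKYLINES ==
[[34,7],[39,0]]
[[33,1],[34,7],[39,1],[47,0]]
[[33,7],[39,1],[47,0]]
[[1,1],[12,0],[33,7],[39,1],[47,0]]
[[1,1],[12,0],[33,7],[39,1],[47,0]]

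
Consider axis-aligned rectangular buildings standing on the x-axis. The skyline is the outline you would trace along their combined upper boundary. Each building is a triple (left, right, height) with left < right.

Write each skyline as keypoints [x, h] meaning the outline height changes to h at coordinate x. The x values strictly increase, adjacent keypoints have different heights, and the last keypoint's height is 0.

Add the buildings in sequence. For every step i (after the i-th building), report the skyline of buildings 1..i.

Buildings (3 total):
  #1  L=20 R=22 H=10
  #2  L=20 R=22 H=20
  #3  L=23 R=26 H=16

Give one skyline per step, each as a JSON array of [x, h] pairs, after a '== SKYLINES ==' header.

== SKYLINES ==
[[20,10],[22,0]]
[[20,20],[22,0]]
[[20,20],[22,0],[23,16],[26,0]]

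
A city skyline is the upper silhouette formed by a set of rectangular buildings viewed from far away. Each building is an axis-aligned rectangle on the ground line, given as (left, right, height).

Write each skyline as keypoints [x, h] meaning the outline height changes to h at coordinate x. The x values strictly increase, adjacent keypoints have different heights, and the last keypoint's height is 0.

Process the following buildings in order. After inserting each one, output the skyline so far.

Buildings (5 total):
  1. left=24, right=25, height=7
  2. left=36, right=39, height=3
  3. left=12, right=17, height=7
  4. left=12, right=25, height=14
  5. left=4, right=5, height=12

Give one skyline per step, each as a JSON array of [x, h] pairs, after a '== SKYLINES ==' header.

== SKYLINES ==
[[24,7],[25,0]]
[[24,7],[25,0],[36,3],[39,0]]
[[12,7],[17,0],[24,7],[25,0],[36,3],[39,0]]
[[12,14],[25,0],[36,3],[39,0]]
[[4,12],[5,0],[12,14],[25,0],[36,3],[39,0]]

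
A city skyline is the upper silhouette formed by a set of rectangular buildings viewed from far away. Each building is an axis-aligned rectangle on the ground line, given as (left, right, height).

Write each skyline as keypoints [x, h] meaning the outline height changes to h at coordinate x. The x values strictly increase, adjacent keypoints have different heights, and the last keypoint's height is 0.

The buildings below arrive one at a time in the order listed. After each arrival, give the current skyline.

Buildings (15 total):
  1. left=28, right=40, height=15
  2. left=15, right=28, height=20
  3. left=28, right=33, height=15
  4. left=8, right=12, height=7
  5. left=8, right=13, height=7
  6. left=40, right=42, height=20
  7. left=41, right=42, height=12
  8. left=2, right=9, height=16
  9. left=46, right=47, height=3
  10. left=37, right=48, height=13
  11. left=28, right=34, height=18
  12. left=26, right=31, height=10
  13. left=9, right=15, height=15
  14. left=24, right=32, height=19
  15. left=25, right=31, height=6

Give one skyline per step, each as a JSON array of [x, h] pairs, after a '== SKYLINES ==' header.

== SKYLINES ==
[[28,15],[40,0]]
[[15,20],[28,15],[40,0]]
[[15,20],[28,15],[40,0]]
[[8,7],[12,0],[15,20],[28,15],[40,0]]
[[8,7],[13,0],[15,20],[28,15],[40,0]]
[[8,7],[13,0],[15,20],[28,15],[40,20],[42,0]]
[[8,7],[13,0],[15,20],[28,15],[40,20],[42,0]]
[[2,16],[9,7],[13,0],[15,20],[28,15],[40,20],[42,0]]
[[2,16],[9,7],[13,0],[15,20],[28,15],[40,20],[42,0],[46,3],[47,0]]
[[2,16],[9,7],[13,0],[15,20],[28,15],[40,20],[42,13],[48,0]]
[[2,16],[9,7],[13,0],[15,20],[28,18],[34,15],[40,20],[42,13],[48,0]]
[[2,16],[9,7],[13,0],[15,20],[28,18],[34,15],[40,20],[42,13],[48,0]]
[[2,16],[9,15],[15,20],[28,18],[34,15],[40,20],[42,13],[48,0]]
[[2,16],[9,15],[15,20],[28,19],[32,18],[34,15],[40,20],[42,13],[48,0]]
[[2,16],[9,15],[15,20],[28,19],[32,18],[34,15],[40,20],[42,13],[48,0]]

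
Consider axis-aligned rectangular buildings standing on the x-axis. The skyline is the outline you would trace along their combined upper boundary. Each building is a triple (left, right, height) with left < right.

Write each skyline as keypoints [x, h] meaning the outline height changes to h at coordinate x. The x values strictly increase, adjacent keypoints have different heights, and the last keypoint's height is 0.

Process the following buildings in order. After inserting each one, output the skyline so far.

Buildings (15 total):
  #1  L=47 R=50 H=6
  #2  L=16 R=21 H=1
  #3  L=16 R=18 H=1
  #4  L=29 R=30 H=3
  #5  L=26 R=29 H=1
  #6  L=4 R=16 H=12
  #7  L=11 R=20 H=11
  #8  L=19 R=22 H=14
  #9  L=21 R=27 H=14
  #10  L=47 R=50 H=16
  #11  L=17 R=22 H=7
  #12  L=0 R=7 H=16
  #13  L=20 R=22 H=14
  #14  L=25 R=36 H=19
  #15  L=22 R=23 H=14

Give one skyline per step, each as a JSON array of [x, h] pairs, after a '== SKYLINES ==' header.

== SKYLINES ==
[[47,6],[50,0]]
[[16,1],[21,0],[47,6],[50,0]]
[[16,1],[21,0],[47,6],[50,0]]
[[16,1],[21,0],[29,3],[30,0],[47,6],[50,0]]
[[16,1],[21,0],[26,1],[29,3],[30,0],[47,6],[50,0]]
[[4,12],[16,1],[21,0],[26,1],[29,3],[30,0],[47,6],[50,0]]
[[4,12],[16,11],[20,1],[21,0],[26,1],[29,3],[30,0],[47,6],[50,0]]
[[4,12],[16,11],[19,14],[22,0],[26,1],[29,3],[30,0],[47,6],[50,0]]
[[4,12],[16,11],[19,14],[27,1],[29,3],[30,0],[47,6],[50,0]]
[[4,12],[16,11],[19,14],[27,1],[29,3],[30,0],[47,16],[50,0]]
[[4,12],[16,11],[19,14],[27,1],[29,3],[30,0],[47,16],[50,0]]
[[0,16],[7,12],[16,11],[19,14],[27,1],[29,3],[30,0],[47,16],[50,0]]
[[0,16],[7,12],[16,11],[19,14],[27,1],[29,3],[30,0],[47,16],[50,0]]
[[0,16],[7,12],[16,11],[19,14],[25,19],[36,0],[47,16],[50,0]]
[[0,16],[7,12],[16,11],[19,14],[25,19],[36,0],[47,16],[50,0]]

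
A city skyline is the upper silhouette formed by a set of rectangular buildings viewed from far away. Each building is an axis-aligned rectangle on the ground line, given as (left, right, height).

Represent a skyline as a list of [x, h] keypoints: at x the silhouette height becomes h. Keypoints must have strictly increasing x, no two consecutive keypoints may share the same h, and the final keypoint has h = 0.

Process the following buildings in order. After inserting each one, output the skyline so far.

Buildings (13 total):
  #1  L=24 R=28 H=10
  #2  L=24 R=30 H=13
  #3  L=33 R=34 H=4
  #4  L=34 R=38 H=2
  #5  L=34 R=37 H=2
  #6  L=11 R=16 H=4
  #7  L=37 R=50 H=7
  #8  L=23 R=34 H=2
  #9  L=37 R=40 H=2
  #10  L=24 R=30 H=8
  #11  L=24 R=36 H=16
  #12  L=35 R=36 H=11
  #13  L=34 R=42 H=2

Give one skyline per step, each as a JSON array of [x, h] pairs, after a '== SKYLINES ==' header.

== SKYLINES ==
[[24,10],[28,0]]
[[24,13],[30,0]]
[[24,13],[30,0],[33,4],[34,0]]
[[24,13],[30,0],[33,4],[34,2],[38,0]]
[[24,13],[30,0],[33,4],[34,2],[38,0]]
[[11,4],[16,0],[24,13],[30,0],[33,4],[34,2],[38,0]]
[[11,4],[16,0],[24,13],[30,0],[33,4],[34,2],[37,7],[50,0]]
[[11,4],[16,0],[23,2],[24,13],[30,2],[33,4],[34,2],[37,7],[50,0]]
[[11,4],[16,0],[23,2],[24,13],[30,2],[33,4],[34,2],[37,7],[50,0]]
[[11,4],[16,0],[23,2],[24,13],[30,2],[33,4],[34,2],[37,7],[50,0]]
[[11,4],[16,0],[23,2],[24,16],[36,2],[37,7],[50,0]]
[[11,4],[16,0],[23,2],[24,16],[36,2],[37,7],[50,0]]
[[11,4],[16,0],[23,2],[24,16],[36,2],[37,7],[50,0]]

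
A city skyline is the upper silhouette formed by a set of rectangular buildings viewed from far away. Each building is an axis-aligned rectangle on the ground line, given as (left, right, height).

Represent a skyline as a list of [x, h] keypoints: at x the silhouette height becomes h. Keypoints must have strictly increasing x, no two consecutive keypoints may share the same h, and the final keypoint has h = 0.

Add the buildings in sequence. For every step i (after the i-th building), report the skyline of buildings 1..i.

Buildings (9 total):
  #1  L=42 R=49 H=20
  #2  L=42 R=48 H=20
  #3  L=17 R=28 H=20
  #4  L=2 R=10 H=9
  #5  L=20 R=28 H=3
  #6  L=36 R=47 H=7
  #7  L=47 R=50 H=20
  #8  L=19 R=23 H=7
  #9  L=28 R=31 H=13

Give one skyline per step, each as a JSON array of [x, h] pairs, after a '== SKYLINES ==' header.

== SKYLINES ==
[[42,20],[49,0]]
[[42,20],[49,0]]
[[17,20],[28,0],[42,20],[49,0]]
[[2,9],[10,0],[17,20],[28,0],[42,20],[49,0]]
[[2,9],[10,0],[17,20],[28,0],[42,20],[49,0]]
[[2,9],[10,0],[17,20],[28,0],[36,7],[42,20],[49,0]]
[[2,9],[10,0],[17,20],[28,0],[36,7],[42,20],[50,0]]
[[2,9],[10,0],[17,20],[28,0],[36,7],[42,20],[50,0]]
[[2,9],[10,0],[17,20],[28,13],[31,0],[36,7],[42,20],[50,0]]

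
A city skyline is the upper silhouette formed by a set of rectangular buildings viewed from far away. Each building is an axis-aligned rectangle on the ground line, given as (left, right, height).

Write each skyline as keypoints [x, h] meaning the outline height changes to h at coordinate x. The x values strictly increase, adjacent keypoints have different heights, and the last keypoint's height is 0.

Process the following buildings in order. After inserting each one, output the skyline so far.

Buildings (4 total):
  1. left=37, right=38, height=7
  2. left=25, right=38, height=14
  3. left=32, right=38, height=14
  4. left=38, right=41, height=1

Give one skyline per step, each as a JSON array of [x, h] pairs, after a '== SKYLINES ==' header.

== SKYLINES ==
[[37,7],[38,0]]
[[25,14],[38,0]]
[[25,14],[38,0]]
[[25,14],[38,1],[41,0]]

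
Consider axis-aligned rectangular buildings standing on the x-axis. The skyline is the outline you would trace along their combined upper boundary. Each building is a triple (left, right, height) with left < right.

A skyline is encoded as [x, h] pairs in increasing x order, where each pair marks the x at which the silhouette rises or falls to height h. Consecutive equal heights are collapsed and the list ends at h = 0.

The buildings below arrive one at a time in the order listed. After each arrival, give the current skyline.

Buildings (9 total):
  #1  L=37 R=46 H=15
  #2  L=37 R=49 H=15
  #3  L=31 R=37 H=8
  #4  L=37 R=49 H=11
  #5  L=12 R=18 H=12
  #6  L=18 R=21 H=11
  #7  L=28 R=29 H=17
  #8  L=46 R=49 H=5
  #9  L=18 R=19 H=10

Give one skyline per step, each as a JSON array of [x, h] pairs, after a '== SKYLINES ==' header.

== SKYLINES ==
[[37,15],[46,0]]
[[37,15],[49,0]]
[[31,8],[37,15],[49,0]]
[[31,8],[37,15],[49,0]]
[[12,12],[18,0],[31,8],[37,15],[49,0]]
[[12,12],[18,11],[21,0],[31,8],[37,15],[49,0]]
[[12,12],[18,11],[21,0],[28,17],[29,0],[31,8],[37,15],[49,0]]
[[12,12],[18,11],[21,0],[28,17],[29,0],[31,8],[37,15],[49,0]]
[[12,12],[18,11],[21,0],[28,17],[29,0],[31,8],[37,15],[49,0]]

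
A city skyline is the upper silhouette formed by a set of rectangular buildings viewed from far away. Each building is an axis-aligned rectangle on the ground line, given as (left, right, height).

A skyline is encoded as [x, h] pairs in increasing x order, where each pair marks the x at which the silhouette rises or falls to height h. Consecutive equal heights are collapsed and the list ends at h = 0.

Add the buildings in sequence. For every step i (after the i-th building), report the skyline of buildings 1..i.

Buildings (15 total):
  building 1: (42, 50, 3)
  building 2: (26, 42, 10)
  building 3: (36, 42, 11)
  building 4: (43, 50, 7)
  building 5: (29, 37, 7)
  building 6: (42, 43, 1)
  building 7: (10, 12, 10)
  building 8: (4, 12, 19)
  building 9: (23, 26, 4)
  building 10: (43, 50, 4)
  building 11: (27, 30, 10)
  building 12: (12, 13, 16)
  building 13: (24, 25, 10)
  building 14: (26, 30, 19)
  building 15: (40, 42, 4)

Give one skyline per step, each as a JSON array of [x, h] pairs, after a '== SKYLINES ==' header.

== SKYLINES ==
[[42,3],[50,0]]
[[26,10],[42,3],[50,0]]
[[26,10],[36,11],[42,3],[50,0]]
[[26,10],[36,11],[42,3],[43,7],[50,0]]
[[26,10],[36,11],[42,3],[43,7],[50,0]]
[[26,10],[36,11],[42,3],[43,7],[50,0]]
[[10,10],[12,0],[26,10],[36,11],[42,3],[43,7],[50,0]]
[[4,19],[12,0],[26,10],[36,11],[42,3],[43,7],[50,0]]
[[4,19],[12,0],[23,4],[26,10],[36,11],[42,3],[43,7],[50,0]]
[[4,19],[12,0],[23,4],[26,10],[36,11],[42,3],[43,7],[50,0]]
[[4,19],[12,0],[23,4],[26,10],[36,11],[42,3],[43,7],[50,0]]
[[4,19],[12,16],[13,0],[23,4],[26,10],[36,11],[42,3],[43,7],[50,0]]
[[4,19],[12,16],[13,0],[23,4],[24,10],[25,4],[26,10],[36,11],[42,3],[43,7],[50,0]]
[[4,19],[12,16],[13,0],[23,4],[24,10],[25,4],[26,19],[30,10],[36,11],[42,3],[43,7],[50,0]]
[[4,19],[12,16],[13,0],[23,4],[24,10],[25,4],[26,19],[30,10],[36,11],[42,3],[43,7],[50,0]]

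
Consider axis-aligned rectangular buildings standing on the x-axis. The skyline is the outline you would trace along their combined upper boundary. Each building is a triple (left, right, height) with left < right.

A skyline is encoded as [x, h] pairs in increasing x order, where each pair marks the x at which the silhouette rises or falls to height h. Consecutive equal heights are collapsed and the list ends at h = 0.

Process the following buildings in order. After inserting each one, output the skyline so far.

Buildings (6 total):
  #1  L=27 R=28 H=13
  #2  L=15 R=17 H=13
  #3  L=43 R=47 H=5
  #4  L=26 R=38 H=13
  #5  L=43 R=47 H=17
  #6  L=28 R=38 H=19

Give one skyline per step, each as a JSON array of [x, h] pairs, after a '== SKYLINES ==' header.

== SKYLINES ==
[[27,13],[28,0]]
[[15,13],[17,0],[27,13],[28,0]]
[[15,13],[17,0],[27,13],[28,0],[43,5],[47,0]]
[[15,13],[17,0],[26,13],[38,0],[43,5],[47,0]]
[[15,13],[17,0],[26,13],[38,0],[43,17],[47,0]]
[[15,13],[17,0],[26,13],[28,19],[38,0],[43,17],[47,0]]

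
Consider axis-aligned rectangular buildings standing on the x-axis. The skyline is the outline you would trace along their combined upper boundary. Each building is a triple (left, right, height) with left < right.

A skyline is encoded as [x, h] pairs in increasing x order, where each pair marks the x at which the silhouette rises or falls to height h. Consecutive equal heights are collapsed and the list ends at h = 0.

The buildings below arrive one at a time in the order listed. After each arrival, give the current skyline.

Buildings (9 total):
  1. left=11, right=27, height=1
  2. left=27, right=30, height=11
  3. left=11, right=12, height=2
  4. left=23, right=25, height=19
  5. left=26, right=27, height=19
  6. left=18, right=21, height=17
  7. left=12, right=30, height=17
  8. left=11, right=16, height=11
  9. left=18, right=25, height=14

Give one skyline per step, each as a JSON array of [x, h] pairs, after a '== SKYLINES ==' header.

== SKYLINES ==
[[11,1],[27,0]]
[[11,1],[27,11],[30,0]]
[[11,2],[12,1],[27,11],[30,0]]
[[11,2],[12,1],[23,19],[25,1],[27,11],[30,0]]
[[11,2],[12,1],[23,19],[25,1],[26,19],[27,11],[30,0]]
[[11,2],[12,1],[18,17],[21,1],[23,19],[25,1],[26,19],[27,11],[30,0]]
[[11,2],[12,17],[23,19],[25,17],[26,19],[27,17],[30,0]]
[[11,11],[12,17],[23,19],[25,17],[26,19],[27,17],[30,0]]
[[11,11],[12,17],[23,19],[25,17],[26,19],[27,17],[30,0]]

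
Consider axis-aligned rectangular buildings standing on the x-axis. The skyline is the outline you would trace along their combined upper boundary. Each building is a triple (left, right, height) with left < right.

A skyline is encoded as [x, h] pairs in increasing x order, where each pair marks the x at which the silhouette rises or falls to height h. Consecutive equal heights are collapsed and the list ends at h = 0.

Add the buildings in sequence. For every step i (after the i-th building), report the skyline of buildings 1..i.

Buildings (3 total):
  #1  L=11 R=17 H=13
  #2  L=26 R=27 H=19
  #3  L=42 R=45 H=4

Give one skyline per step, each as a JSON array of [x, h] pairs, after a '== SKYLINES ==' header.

== SKYLINES ==
[[11,13],[17,0]]
[[11,13],[17,0],[26,19],[27,0]]
[[11,13],[17,0],[26,19],[27,0],[42,4],[45,0]]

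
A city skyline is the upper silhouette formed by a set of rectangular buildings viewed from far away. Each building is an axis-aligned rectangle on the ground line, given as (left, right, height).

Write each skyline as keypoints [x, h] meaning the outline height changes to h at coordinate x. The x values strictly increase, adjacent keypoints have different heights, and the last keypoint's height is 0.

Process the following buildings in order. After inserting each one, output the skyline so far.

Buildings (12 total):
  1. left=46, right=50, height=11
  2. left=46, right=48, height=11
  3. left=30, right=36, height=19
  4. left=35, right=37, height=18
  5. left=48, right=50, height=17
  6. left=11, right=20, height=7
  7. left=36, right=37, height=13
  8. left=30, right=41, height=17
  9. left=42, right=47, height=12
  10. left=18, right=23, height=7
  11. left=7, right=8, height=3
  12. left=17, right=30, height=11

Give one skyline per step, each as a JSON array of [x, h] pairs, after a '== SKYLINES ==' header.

== SKYLINES ==
[[46,11],[50,0]]
[[46,11],[50,0]]
[[30,19],[36,0],[46,11],[50,0]]
[[30,19],[36,18],[37,0],[46,11],[50,0]]
[[30,19],[36,18],[37,0],[46,11],[48,17],[50,0]]
[[11,7],[20,0],[30,19],[36,18],[37,0],[46,11],[48,17],[50,0]]
[[11,7],[20,0],[30,19],[36,18],[37,0],[46,11],[48,17],[50,0]]
[[11,7],[20,0],[30,19],[36,18],[37,17],[41,0],[46,11],[48,17],[50,0]]
[[11,7],[20,0],[30,19],[36,18],[37,17],[41,0],[42,12],[47,11],[48,17],[50,0]]
[[11,7],[23,0],[30,19],[36,18],[37,17],[41,0],[42,12],[47,11],[48,17],[50,0]]
[[7,3],[8,0],[11,7],[23,0],[30,19],[36,18],[37,17],[41,0],[42,12],[47,11],[48,17],[50,0]]
[[7,3],[8,0],[11,7],[17,11],[30,19],[36,18],[37,17],[41,0],[42,12],[47,11],[48,17],[50,0]]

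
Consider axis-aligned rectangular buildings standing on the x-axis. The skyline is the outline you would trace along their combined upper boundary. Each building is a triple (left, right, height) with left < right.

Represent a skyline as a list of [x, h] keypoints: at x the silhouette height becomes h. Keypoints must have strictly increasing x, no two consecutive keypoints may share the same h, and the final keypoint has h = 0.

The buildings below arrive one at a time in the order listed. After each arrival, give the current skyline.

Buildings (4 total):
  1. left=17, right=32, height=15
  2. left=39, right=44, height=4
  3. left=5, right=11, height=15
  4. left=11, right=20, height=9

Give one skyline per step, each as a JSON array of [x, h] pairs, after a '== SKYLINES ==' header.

== SKYLINES ==
[[17,15],[32,0]]
[[17,15],[32,0],[39,4],[44,0]]
[[5,15],[11,0],[17,15],[32,0],[39,4],[44,0]]
[[5,15],[11,9],[17,15],[32,0],[39,4],[44,0]]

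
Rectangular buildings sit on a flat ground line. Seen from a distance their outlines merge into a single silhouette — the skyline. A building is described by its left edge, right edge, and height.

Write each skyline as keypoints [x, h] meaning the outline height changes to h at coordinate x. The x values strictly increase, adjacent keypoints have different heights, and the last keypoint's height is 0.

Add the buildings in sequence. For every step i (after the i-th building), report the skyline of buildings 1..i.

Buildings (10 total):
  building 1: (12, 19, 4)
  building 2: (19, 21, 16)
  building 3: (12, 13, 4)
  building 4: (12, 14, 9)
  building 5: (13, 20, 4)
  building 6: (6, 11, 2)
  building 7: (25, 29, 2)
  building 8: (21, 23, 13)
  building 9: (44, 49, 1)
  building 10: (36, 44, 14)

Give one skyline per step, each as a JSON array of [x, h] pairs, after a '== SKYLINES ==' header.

== SKYLINES ==
[[12,4],[19,0]]
[[12,4],[19,16],[21,0]]
[[12,4],[19,16],[21,0]]
[[12,9],[14,4],[19,16],[21,0]]
[[12,9],[14,4],[19,16],[21,0]]
[[6,2],[11,0],[12,9],[14,4],[19,16],[21,0]]
[[6,2],[11,0],[12,9],[14,4],[19,16],[21,0],[25,2],[29,0]]
[[6,2],[11,0],[12,9],[14,4],[19,16],[21,13],[23,0],[25,2],[29,0]]
[[6,2],[11,0],[12,9],[14,4],[19,16],[21,13],[23,0],[25,2],[29,0],[44,1],[49,0]]
[[6,2],[11,0],[12,9],[14,4],[19,16],[21,13],[23,0],[25,2],[29,0],[36,14],[44,1],[49,0]]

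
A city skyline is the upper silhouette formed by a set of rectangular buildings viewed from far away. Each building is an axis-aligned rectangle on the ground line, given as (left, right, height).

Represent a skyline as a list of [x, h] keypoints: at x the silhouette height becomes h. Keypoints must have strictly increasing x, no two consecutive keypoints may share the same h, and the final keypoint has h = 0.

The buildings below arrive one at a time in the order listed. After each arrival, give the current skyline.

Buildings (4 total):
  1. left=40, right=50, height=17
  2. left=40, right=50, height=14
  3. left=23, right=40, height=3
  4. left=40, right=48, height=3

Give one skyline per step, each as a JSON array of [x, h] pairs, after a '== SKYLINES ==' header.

== SKYLINES ==
[[40,17],[50,0]]
[[40,17],[50,0]]
[[23,3],[40,17],[50,0]]
[[23,3],[40,17],[50,0]]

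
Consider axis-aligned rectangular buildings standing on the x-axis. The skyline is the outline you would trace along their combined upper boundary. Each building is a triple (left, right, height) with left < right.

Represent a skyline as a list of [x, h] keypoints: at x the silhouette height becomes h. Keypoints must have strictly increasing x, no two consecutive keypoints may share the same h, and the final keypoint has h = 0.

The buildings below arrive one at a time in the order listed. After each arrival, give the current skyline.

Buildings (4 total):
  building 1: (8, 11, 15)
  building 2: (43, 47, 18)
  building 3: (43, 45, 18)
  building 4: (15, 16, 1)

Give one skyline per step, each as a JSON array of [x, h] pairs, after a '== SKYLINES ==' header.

== SKYLINES ==
[[8,15],[11,0]]
[[8,15],[11,0],[43,18],[47,0]]
[[8,15],[11,0],[43,18],[47,0]]
[[8,15],[11,0],[15,1],[16,0],[43,18],[47,0]]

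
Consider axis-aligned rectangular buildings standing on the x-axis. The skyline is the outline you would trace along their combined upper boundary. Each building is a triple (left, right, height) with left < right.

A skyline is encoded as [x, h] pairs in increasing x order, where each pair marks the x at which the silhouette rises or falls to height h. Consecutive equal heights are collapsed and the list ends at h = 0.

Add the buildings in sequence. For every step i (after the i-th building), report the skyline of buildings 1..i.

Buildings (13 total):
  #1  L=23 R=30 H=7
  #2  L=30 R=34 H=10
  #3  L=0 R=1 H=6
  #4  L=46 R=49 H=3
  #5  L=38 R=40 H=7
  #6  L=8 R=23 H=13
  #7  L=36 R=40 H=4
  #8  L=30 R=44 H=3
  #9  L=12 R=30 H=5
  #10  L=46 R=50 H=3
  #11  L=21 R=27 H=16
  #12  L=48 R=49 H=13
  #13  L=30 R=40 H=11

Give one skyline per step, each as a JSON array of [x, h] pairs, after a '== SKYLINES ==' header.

== SKYLINES ==
[[23,7],[30,0]]
[[23,7],[30,10],[34,0]]
[[0,6],[1,0],[23,7],[30,10],[34,0]]
[[0,6],[1,0],[23,7],[30,10],[34,0],[46,3],[49,0]]
[[0,6],[1,0],[23,7],[30,10],[34,0],[38,7],[40,0],[46,3],[49,0]]
[[0,6],[1,0],[8,13],[23,7],[30,10],[34,0],[38,7],[40,0],[46,3],[49,0]]
[[0,6],[1,0],[8,13],[23,7],[30,10],[34,0],[36,4],[38,7],[40,0],[46,3],[49,0]]
[[0,6],[1,0],[8,13],[23,7],[30,10],[34,3],[36,4],[38,7],[40,3],[44,0],[46,3],[49,0]]
[[0,6],[1,0],[8,13],[23,7],[30,10],[34,3],[36,4],[38,7],[40,3],[44,0],[46,3],[49,0]]
[[0,6],[1,0],[8,13],[23,7],[30,10],[34,3],[36,4],[38,7],[40,3],[44,0],[46,3],[50,0]]
[[0,6],[1,0],[8,13],[21,16],[27,7],[30,10],[34,3],[36,4],[38,7],[40,3],[44,0],[46,3],[50,0]]
[[0,6],[1,0],[8,13],[21,16],[27,7],[30,10],[34,3],[36,4],[38,7],[40,3],[44,0],[46,3],[48,13],[49,3],[50,0]]
[[0,6],[1,0],[8,13],[21,16],[27,7],[30,11],[40,3],[44,0],[46,3],[48,13],[49,3],[50,0]]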